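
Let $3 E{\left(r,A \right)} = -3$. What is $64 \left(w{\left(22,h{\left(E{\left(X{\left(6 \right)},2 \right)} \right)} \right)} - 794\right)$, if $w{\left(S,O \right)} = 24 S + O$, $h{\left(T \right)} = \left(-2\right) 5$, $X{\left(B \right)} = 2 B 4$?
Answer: $-17664$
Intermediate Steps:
$X{\left(B \right)} = 8 B$
$E{\left(r,A \right)} = -1$ ($E{\left(r,A \right)} = \frac{1}{3} \left(-3\right) = -1$)
$h{\left(T \right)} = -10$
$w{\left(S,O \right)} = O + 24 S$
$64 \left(w{\left(22,h{\left(E{\left(X{\left(6 \right)},2 \right)} \right)} \right)} - 794\right) = 64 \left(\left(-10 + 24 \cdot 22\right) - 794\right) = 64 \left(\left(-10 + 528\right) - 794\right) = 64 \left(518 - 794\right) = 64 \left(-276\right) = -17664$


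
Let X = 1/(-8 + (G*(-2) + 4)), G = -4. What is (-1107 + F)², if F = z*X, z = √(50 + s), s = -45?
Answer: (4428 - √5)²/16 ≈ 1.2242e+6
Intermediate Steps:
X = ¼ (X = 1/(-8 + (-4*(-2) + 4)) = 1/(-8 + (8 + 4)) = 1/(-8 + 12) = 1/4 = ¼ ≈ 0.25000)
z = √5 (z = √(50 - 45) = √5 ≈ 2.2361)
F = √5/4 (F = √5*(¼) = √5/4 ≈ 0.55902)
(-1107 + F)² = (-1107 + √5/4)²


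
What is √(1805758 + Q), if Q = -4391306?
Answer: 2*I*√646387 ≈ 1608.0*I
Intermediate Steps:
√(1805758 + Q) = √(1805758 - 4391306) = √(-2585548) = 2*I*√646387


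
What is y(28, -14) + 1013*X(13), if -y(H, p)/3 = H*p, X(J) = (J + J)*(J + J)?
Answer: 685964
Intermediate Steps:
X(J) = 4*J² (X(J) = (2*J)*(2*J) = 4*J²)
y(H, p) = -3*H*p
y(28, -14) + 1013*X(13) = -3*28*(-14) + 1013*(4*13²) = 1176 + 1013*(4*169) = 1176 + 1013*676 = 1176 + 684788 = 685964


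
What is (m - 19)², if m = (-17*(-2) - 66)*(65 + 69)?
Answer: 18550249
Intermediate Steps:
m = -4288 (m = (34 - 66)*134 = -32*134 = -4288)
(m - 19)² = (-4288 - 19)² = (-4307)² = 18550249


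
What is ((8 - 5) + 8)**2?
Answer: 121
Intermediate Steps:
((8 - 5) + 8)**2 = (3 + 8)**2 = 11**2 = 121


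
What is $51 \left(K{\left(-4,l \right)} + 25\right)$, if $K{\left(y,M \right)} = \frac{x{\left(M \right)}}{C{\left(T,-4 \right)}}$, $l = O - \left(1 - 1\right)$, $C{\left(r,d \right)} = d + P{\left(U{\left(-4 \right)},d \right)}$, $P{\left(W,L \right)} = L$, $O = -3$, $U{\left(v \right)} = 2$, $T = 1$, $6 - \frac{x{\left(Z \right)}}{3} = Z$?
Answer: $\frac{8823}{8} \approx 1102.9$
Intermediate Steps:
$x{\left(Z \right)} = 18 - 3 Z$
$C{\left(r,d \right)} = 2 d$ ($C{\left(r,d \right)} = d + d = 2 d$)
$l = -3$ ($l = -3 - \left(1 - 1\right) = -3 - 0 = -3 + 0 = -3$)
$K{\left(y,M \right)} = - \frac{9}{4} + \frac{3 M}{8}$ ($K{\left(y,M \right)} = \frac{18 - 3 M}{2 \left(-4\right)} = \frac{18 - 3 M}{-8} = \left(18 - 3 M\right) \left(- \frac{1}{8}\right) = - \frac{9}{4} + \frac{3 M}{8}$)
$51 \left(K{\left(-4,l \right)} + 25\right) = 51 \left(\left(- \frac{9}{4} + \frac{3}{8} \left(-3\right)\right) + 25\right) = 51 \left(\left(- \frac{9}{4} - \frac{9}{8}\right) + 25\right) = 51 \left(- \frac{27}{8} + 25\right) = 51 \cdot \frac{173}{8} = \frac{8823}{8}$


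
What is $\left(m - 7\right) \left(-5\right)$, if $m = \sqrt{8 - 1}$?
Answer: $35 - 5 \sqrt{7} \approx 21.771$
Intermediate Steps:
$m = \sqrt{7} \approx 2.6458$
$\left(m - 7\right) \left(-5\right) = \left(\sqrt{7} - 7\right) \left(-5\right) = \left(-7 + \sqrt{7}\right) \left(-5\right) = 35 - 5 \sqrt{7}$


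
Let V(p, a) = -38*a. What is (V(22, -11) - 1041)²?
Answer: 388129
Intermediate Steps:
(V(22, -11) - 1041)² = (-38*(-11) - 1041)² = (418 - 1041)² = (-623)² = 388129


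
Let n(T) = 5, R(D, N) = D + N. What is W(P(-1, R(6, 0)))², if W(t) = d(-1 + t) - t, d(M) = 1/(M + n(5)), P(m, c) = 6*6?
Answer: 2070721/1600 ≈ 1294.2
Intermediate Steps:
P(m, c) = 36
d(M) = 1/(5 + M) (d(M) = 1/(M + 5) = 1/(5 + M))
W(t) = 1/(4 + t) - t (W(t) = 1/(5 + (-1 + t)) - t = 1/(4 + t) - t)
W(P(-1, R(6, 0)))² = ((1 - 1*36*(4 + 36))/(4 + 36))² = ((1 - 1*36*40)/40)² = ((1 - 1440)/40)² = ((1/40)*(-1439))² = (-1439/40)² = 2070721/1600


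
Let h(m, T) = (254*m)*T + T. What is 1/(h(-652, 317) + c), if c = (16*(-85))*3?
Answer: -1/52501499 ≈ -1.9047e-8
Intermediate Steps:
h(m, T) = T + 254*T*m (h(m, T) = 254*T*m + T = T + 254*T*m)
c = -4080 (c = -1360*3 = -4080)
1/(h(-652, 317) + c) = 1/(317*(1 + 254*(-652)) - 4080) = 1/(317*(1 - 165608) - 4080) = 1/(317*(-165607) - 4080) = 1/(-52497419 - 4080) = 1/(-52501499) = -1/52501499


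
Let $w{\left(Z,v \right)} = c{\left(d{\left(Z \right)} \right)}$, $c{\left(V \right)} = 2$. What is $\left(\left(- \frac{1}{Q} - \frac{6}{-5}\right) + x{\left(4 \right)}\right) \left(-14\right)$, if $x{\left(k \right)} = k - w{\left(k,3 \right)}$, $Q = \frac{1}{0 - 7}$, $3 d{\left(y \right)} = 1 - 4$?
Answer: $- \frac{714}{5} \approx -142.8$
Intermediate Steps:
$d{\left(y \right)} = -1$ ($d{\left(y \right)} = \frac{1 - 4}{3} = \frac{1}{3} \left(-3\right) = -1$)
$Q = - \frac{1}{7}$ ($Q = \frac{1}{-7} = - \frac{1}{7} \approx -0.14286$)
$w{\left(Z,v \right)} = 2$
$x{\left(k \right)} = -2 + k$ ($x{\left(k \right)} = k - 2 = -2 + k$)
$\left(\left(- \frac{1}{Q} - \frac{6}{-5}\right) + x{\left(4 \right)}\right) \left(-14\right) = \left(\left(- \frac{1}{- \frac{1}{7}} - \frac{6}{-5}\right) + \left(-2 + 4\right)\right) \left(-14\right) = \left(\left(\left(-1\right) \left(-7\right) - - \frac{6}{5}\right) + 2\right) \left(-14\right) = \left(\left(7 + \frac{6}{5}\right) + 2\right) \left(-14\right) = \left(\frac{41}{5} + 2\right) \left(-14\right) = \frac{51}{5} \left(-14\right) = - \frac{714}{5}$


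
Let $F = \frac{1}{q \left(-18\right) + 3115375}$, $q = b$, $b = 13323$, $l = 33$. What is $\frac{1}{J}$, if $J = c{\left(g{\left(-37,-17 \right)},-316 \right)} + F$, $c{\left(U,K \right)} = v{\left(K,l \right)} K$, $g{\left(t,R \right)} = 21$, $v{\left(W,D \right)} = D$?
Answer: $- \frac{2875561}{29986350107} \approx -9.5896 \cdot 10^{-5}$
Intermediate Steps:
$q = 13323$
$c{\left(U,K \right)} = 33 K$
$F = \frac{1}{2875561}$ ($F = \frac{1}{13323 \left(-18\right) + 3115375} = \frac{1}{-239814 + 3115375} = \frac{1}{2875561} \approx 3.4776 \cdot 10^{-7}$)
$J = - \frac{29986350107}{2875561}$ ($J = 33 \left(-316\right) + \frac{1}{2875561} = -10428 + \frac{1}{2875561} = - \frac{29986350107}{2875561} \approx -10428.0$)
$\frac{1}{J} = \frac{1}{- \frac{29986350107}{2875561}} = - \frac{2875561}{29986350107}$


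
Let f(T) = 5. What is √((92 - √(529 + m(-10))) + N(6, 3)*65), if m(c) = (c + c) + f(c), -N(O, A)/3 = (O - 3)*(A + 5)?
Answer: √(-4588 - √514) ≈ 67.902*I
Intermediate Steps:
N(O, A) = -3*(-3 + O)*(5 + A) (N(O, A) = -3*(O - 3)*(A + 5) = -3*(-3 + O)*(5 + A))
m(c) = 5 + 2*c (m(c) = (c + c) + 5 = 2*c + 5 = 5 + 2*c)
√((92 - √(529 + m(-10))) + N(6, 3)*65) = √((92 - √(529 + (5 + 2*(-10)))) + (45 - 15*6 + 9*3 - 3*3*6)*65) = √((92 - √(529 + (5 - 20))) + (45 - 90 + 27 - 54)*65) = √((92 - √(529 - 15)) - 72*65) = √((92 - √514) - 4680) = √(-4588 - √514)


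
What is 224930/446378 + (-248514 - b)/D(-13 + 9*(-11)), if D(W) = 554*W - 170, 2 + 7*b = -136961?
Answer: 406671934605/97204612414 ≈ 4.1837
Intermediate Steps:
b = -136963/7 (b = -2/7 + (1/7)*(-136961) = -2/7 - 136961/7 = -136963/7 ≈ -19566.)
D(W) = -170 + 554*W
224930/446378 + (-248514 - b)/D(-13 + 9*(-11)) = 224930/446378 + (-248514 - 1*(-136963/7))/(-170 + 554*(-13 + 9*(-11))) = 224930*(1/446378) + (-248514 + 136963/7)/(-170 + 554*(-13 - 99)) = 112465/223189 - 1602635/(7*(-170 + 554*(-112))) = 112465/223189 - 1602635/(7*(-170 - 62048)) = 112465/223189 - 1602635/7/(-62218) = 112465/223189 - 1602635/7*(-1/62218) = 112465/223189 + 1602635/435526 = 406671934605/97204612414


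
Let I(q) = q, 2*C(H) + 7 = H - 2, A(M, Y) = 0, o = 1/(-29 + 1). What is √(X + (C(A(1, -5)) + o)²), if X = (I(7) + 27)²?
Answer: √922433/28 ≈ 34.301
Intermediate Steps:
o = -1/28 (o = 1/(-28) = -1/28 ≈ -0.035714)
C(H) = -9/2 + H/2 (C(H) = -7/2 + (H - 2)/2 = -7/2 + (-2 + H)/2 = -7/2 + (-1 + H/2) = -9/2 + H/2)
X = 1156 (X = (7 + 27)² = 34² = 1156)
√(X + (C(A(1, -5)) + o)²) = √(1156 + ((-9/2 + (½)*0) - 1/28)²) = √(1156 + ((-9/2 + 0) - 1/28)²) = √(1156 + (-9/2 - 1/28)²) = √(1156 + (-127/28)²) = √(1156 + 16129/784) = √(922433/784) = √922433/28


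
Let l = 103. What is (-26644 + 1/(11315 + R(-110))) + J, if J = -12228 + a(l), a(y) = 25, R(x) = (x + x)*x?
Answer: -1379651204/35515 ≈ -38847.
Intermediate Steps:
R(x) = 2*x**2 (R(x) = (2*x)*x = 2*x**2)
J = -12203 (J = -12228 + 25 = -12203)
(-26644 + 1/(11315 + R(-110))) + J = (-26644 + 1/(11315 + 2*(-110)**2)) - 12203 = (-26644 + 1/(11315 + 2*12100)) - 12203 = (-26644 + 1/(11315 + 24200)) - 12203 = (-26644 + 1/35515) - 12203 = -946261659/35515 - 12203 = -1379651204/35515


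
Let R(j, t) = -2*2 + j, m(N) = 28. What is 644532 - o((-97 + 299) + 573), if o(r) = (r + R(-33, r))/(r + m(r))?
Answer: 517558458/803 ≈ 6.4453e+5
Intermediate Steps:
R(j, t) = -4 + j
o(r) = (-37 + r)/(28 + r) (o(r) = (r + (-4 - 33))/(r + 28) = (r - 37)/(28 + r) = (-37 + r)/(28 + r))
644532 - o((-97 + 299) + 573) = 644532 - (-37 + ((-97 + 299) + 573))/(28 + ((-97 + 299) + 573)) = 644532 - (-37 + (202 + 573))/(28 + (202 + 573)) = 644532 - (-37 + 775)/(28 + 775) = 644532 - 738/803 = 517558458/803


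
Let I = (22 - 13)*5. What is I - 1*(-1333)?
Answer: 1378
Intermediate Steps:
I = 45 (I = 9*5 = 45)
I - 1*(-1333) = 45 - 1*(-1333) = 45 + 1333 = 1378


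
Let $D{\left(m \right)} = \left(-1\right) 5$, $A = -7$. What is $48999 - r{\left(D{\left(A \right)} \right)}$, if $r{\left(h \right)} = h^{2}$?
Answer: $48974$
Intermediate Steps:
$D{\left(m \right)} = -5$
$48999 - r{\left(D{\left(A \right)} \right)} = 48999 - \left(-5\right)^{2} = 48999 - 25 = 48974$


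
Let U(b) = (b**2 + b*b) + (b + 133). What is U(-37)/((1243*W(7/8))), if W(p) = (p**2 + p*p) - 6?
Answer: -6976/13673 ≈ -0.51020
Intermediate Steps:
W(p) = -6 + 2*p**2 (W(p) = (p**2 + p**2) - 6 = 2*p**2 - 6 = -6 + 2*p**2)
U(b) = 133 + b + 2*b**2 (U(b) = (b**2 + b**2) + (133 + b) = 2*b**2 + (133 + b) = 133 + b + 2*b**2)
U(-37)/((1243*W(7/8))) = (133 - 37 + 2*(-37)**2)/((1243*(-6 + 2*(7/8)**2))) = (133 - 37 + 2*1369)/((1243*(-6 + 2*(7*(1/8))**2))) = (133 - 37 + 2738)/((1243*(-6 + 2*(7/8)**2))) = 2834/((1243*(-6 + 2*(49/64)))) = 2834/((1243*(-6 + 49/32))) = 2834/((1243*(-143/32))) = 2834/(-177749/32) = 2834*(-32/177749) = -6976/13673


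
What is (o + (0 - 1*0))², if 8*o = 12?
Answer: 9/4 ≈ 2.2500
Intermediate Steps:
o = 3/2 (o = (⅛)*12 = 3/2 ≈ 1.5000)
(o + (0 - 1*0))² = (3/2 + (0 - 1*0))² = (3/2 + (0 + 0))² = (3/2 + 0)² = (3/2)² = 9/4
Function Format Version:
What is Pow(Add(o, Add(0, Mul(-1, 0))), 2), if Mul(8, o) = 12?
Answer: Rational(9, 4) ≈ 2.2500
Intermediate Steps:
o = Rational(3, 2) (o = Mul(Rational(1, 8), 12) = Rational(3, 2) ≈ 1.5000)
Pow(Add(o, Add(0, Mul(-1, 0))), 2) = Pow(Add(Rational(3, 2), Add(0, Mul(-1, 0))), 2) = Pow(Add(Rational(3, 2), Add(0, 0)), 2) = Pow(Add(Rational(3, 2), 0), 2) = Pow(Rational(3, 2), 2) = Rational(9, 4)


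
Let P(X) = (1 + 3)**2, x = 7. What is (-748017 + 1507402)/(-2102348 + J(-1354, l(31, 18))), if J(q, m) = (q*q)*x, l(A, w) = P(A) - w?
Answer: 759385/10730864 ≈ 0.070766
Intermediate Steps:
P(X) = 16 (P(X) = 4**2 = 16)
l(A, w) = 16 - w
J(q, m) = 7*q**2 (J(q, m) = (q*q)*7 = q**2*7 = 7*q**2)
(-748017 + 1507402)/(-2102348 + J(-1354, l(31, 18))) = (-748017 + 1507402)/(-2102348 + 7*(-1354)**2) = 759385/(-2102348 + 7*1833316) = 759385/(-2102348 + 12833212) = 759385/10730864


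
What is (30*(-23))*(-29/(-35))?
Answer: -4002/7 ≈ -571.71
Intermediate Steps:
(30*(-23))*(-29/(-35)) = -(-20010)*(-1)/35 = -690*29/35 = -4002/7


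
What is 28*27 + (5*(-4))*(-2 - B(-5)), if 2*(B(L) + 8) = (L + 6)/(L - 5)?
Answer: 635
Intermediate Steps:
B(L) = -8 + (6 + L)/(2*(-5 + L)) (B(L) = -8 + ((L + 6)/(L - 5))/2 = -8 + ((6 + L)/(-5 + L))/2 = -8 + (6 + L)/(2*(-5 + L)))
28*27 + (5*(-4))*(-2 - B(-5)) = 28*27 + (5*(-4))*(-2 - (86 - 15*(-5))/(2*(-5 - 5))) = 756 - 20*(-2 - (86 + 75)/(2*(-10))) = 756 - 20*(-2 - (-1)*161/(2*10)) = 756 - 20*(-2 - 1*(-161/20)) = 756 - 20*(-2 + 161/20) = 756 - 20*121/20 = 756 - 121 = 635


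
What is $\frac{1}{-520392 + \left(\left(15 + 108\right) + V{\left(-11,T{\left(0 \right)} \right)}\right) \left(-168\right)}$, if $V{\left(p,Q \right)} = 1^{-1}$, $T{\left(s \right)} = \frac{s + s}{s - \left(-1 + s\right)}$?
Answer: $- \frac{1}{541224} \approx -1.8477 \cdot 10^{-6}$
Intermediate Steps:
$T{\left(s \right)} = 2 s$ ($T{\left(s \right)} = \frac{2 s}{1} = 2 s 1 = 2 s$)
$V{\left(p,Q \right)} = 1$
$\frac{1}{-520392 + \left(\left(15 + 108\right) + V{\left(-11,T{\left(0 \right)} \right)}\right) \left(-168\right)} = \frac{1}{-520392 + \left(\left(15 + 108\right) + 1\right) \left(-168\right)} = \frac{1}{-520392 + \left(123 + 1\right) \left(-168\right)} = \frac{1}{-520392 + 124 \left(-168\right)} = \frac{1}{-520392 - 20832} = \frac{1}{-541224} = - \frac{1}{541224}$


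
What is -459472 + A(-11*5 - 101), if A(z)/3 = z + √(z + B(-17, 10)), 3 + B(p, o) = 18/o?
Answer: -459940 + 3*I*√3930/5 ≈ -4.5994e+5 + 37.614*I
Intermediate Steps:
B(p, o) = -3 + 18/o
A(z) = 3*z + 3*√(-6/5 + z) (A(z) = 3*(z + √(z + (-3 + 18/10))) = 3*(z + √(z + (-3 + 18*(⅒)))) = 3*(z + √(z + (-3 + 9/5))) = 3*(z + √(z - 6/5)) = 3*(z + √(-6/5 + z)) = 3*z + 3*√(-6/5 + z))
-459472 + A(-11*5 - 101) = -459472 + (3*(-11*5 - 101) + 3*√(-30 + 25*(-11*5 - 101))/5) = -459472 + (3*(-55 - 101) + 3*√(-30 + 25*(-55 - 101))/5) = -459472 + (3*(-156) + 3*√(-30 + 25*(-156))/5) = -459472 + (-468 + 3*√(-30 - 3900)/5) = -459472 + (-468 + 3*√(-3930)/5) = -459472 + (-468 + 3*(I*√3930)/5) = -459472 + (-468 + 3*I*√3930/5) = -459940 + 3*I*√3930/5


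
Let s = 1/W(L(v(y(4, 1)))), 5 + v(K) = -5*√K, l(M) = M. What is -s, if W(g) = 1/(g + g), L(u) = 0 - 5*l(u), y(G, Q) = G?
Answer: -150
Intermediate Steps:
v(K) = -5 - 5*√K
L(u) = -5*u (L(u) = 0 - 5*u = -5*u)
W(g) = 1/(2*g)
s = 150 (s = 1/(1/(2*((-5*(-5 - 5*√4))))) = 1/(1/(2*((-5*(-5 - 5*2))))) = 1/(1/(2*((-5*(-5 - 10))))) = 1/(1/(2*((-5*(-15))))) = 1/((½)/75) = 1/((½)*(1/75)) = 1/(1/150) = 150)
-s = -1*150 = -150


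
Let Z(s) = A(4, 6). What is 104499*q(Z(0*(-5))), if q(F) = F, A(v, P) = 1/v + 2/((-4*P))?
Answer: 34833/2 ≈ 17417.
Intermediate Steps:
A(v, P) = 1/v - 1/(2*P) (A(v, P) = 1/v + 2*(-1/(4*P)) = 1/v - 1/(2*P))
Z(s) = ⅙ (Z(s) = (6 - ½*4)/(6*4) = (⅙)*(¼)*(6 - 2) = (⅙)*(¼)*4 = ⅙)
104499*q(Z(0*(-5))) = 104499*(⅙) = 34833/2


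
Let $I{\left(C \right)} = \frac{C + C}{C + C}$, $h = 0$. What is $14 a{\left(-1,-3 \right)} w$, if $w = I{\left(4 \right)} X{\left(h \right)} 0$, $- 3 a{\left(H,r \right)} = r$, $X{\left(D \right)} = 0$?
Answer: $0$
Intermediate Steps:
$I{\left(C \right)} = 1$ ($I{\left(C \right)} = \frac{2 C}{2 C} = 2 C \frac{1}{2 C} = 1$)
$a{\left(H,r \right)} = - \frac{r}{3}$
$w = 0$ ($w = 1 \cdot 0 \cdot 0 = 0 \cdot 0 = 0$)
$14 a{\left(-1,-3 \right)} w = 14 \left(\left(- \frac{1}{3}\right) \left(-3\right)\right) 0 = 14 \cdot 1 \cdot 0 = 14 \cdot 0 = 0$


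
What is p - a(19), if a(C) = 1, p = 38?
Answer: 37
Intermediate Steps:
p - a(19) = 38 - 1*1 = 38 - 1 = 37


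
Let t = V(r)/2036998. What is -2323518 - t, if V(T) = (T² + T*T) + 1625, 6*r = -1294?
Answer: -42597014522519/18332982 ≈ -2.3235e+6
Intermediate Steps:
r = -647/3 (r = (⅙)*(-1294) = -647/3 ≈ -215.67)
V(T) = 1625 + 2*T² (V(T) = (T² + T²) + 1625 = 2*T² + 1625 = 1625 + 2*T²)
t = 851843/18332982 (t = (1625 + 2*(-647/3)²)/2036998 = (1625 + 2*(418609/9))*(1/2036998) = (1625 + 837218/9)*(1/2036998) = (851843/9)*(1/2036998) = 851843/18332982 ≈ 0.046465)
-2323518 - t = -2323518 - 1*851843/18332982 = -2323518 - 851843/18332982 = -42597014522519/18332982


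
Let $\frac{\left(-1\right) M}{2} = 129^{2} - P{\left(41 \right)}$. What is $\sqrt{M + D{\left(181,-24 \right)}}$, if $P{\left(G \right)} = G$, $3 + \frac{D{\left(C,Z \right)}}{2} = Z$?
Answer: $i \sqrt{33254} \approx 182.36 i$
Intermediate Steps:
$D{\left(C,Z \right)} = -6 + 2 Z$
$M = -33200$ ($M = - 2 \left(129^{2} - 41\right) = - 2 \left(16641 - 41\right) = \left(-2\right) 16600 = -33200$)
$\sqrt{M + D{\left(181,-24 \right)}} = \sqrt{-33200 + \left(-6 + 2 \left(-24\right)\right)} = \sqrt{-33200 - 54} = \sqrt{-33254} = i \sqrt{33254}$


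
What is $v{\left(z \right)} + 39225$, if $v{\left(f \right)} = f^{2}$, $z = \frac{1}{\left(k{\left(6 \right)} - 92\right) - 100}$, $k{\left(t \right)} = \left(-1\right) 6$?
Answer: $\frac{1537776901}{39204} \approx 39225.0$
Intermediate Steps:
$k{\left(t \right)} = -6$
$z = - \frac{1}{198}$ ($z = \frac{1}{\left(-6 - 92\right) - 100} = \frac{1}{-98 - 100} = \frac{1}{-198} = - \frac{1}{198} \approx -0.0050505$)
$v{\left(z \right)} + 39225 = \left(- \frac{1}{198}\right)^{2} + 39225 = \frac{1}{39204} + 39225 = \frac{1537776901}{39204}$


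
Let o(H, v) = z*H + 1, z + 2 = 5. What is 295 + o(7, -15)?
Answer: 317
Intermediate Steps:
z = 3 (z = -2 + 5 = 3)
o(H, v) = 1 + 3*H (o(H, v) = 3*H + 1 = 1 + 3*H)
295 + o(7, -15) = 295 + (1 + 3*7) = 295 + (1 + 21) = 295 + 22 = 317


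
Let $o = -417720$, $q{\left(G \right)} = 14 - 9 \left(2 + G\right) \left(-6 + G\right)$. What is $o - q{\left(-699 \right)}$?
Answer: $4004731$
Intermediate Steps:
$q{\left(G \right)} = 14 - 9 \left(-6 + G\right) \left(2 + G\right)$
$o - q{\left(-699 \right)} = -417720 - \left(122 - 9 \left(-699\right)^{2} + 36 \left(-699\right)\right) = -417720 - \left(122 - 4397409 - 25164\right) = -417720 - -4422451 = -417720 + 4422451 = 4004731$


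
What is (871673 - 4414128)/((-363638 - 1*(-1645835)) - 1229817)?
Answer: -708491/10476 ≈ -67.630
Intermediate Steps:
(871673 - 4414128)/((-363638 - 1*(-1645835)) - 1229817) = -3542455/((-363638 + 1645835) - 1229817) = -3542455/(1282197 - 1229817) = -3542455/52380 = -3542455*1/52380 = -708491/10476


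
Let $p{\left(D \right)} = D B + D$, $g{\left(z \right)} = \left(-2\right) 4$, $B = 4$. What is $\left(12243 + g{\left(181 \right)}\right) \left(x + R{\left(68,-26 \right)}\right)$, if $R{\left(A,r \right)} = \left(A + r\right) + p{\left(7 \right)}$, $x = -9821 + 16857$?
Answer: $87027555$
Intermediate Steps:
$x = 7036$
$g{\left(z \right)} = -8$
$p{\left(D \right)} = 5 D$ ($p{\left(D \right)} = D 4 + D = 4 D + D = 5 D$)
$R{\left(A,r \right)} = 35 + A + r$ ($R{\left(A,r \right)} = \left(A + r\right) + 5 \cdot 7 = \left(A + r\right) + 35 = 35 + A + r$)
$\left(12243 + g{\left(181 \right)}\right) \left(x + R{\left(68,-26 \right)}\right) = \left(12243 - 8\right) \left(7036 + \left(35 + 68 - 26\right)\right) = 12235 \left(7036 + 77\right) = 12235 \cdot 7113 = 87027555$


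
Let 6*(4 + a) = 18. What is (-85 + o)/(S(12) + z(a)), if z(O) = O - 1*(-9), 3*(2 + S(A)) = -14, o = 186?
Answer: 303/4 ≈ 75.750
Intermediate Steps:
a = -1 (a = -4 + (⅙)*18 = -4 + 3 = -1)
S(A) = -20/3 (S(A) = -2 + (⅓)*(-14) = -2 - 14/3 = -20/3)
z(O) = 9 + O (z(O) = O + 9 = 9 + O)
(-85 + o)/(S(12) + z(a)) = (-85 + 186)/(-20/3 + (9 - 1)) = 101/(-20/3 + 8) = 101/(4/3) = 101*(¾) = 303/4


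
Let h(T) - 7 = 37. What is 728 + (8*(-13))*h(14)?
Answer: -3848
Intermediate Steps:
h(T) = 44 (h(T) = 7 + 37 = 44)
728 + (8*(-13))*h(14) = 728 + (8*(-13))*44 = 728 - 104*44 = 728 - 4576 = -3848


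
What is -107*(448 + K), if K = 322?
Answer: -82390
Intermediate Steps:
-107*(448 + K) = -107*(448 + 322) = -107*770 = -82390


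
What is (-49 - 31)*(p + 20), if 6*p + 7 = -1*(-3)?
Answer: -4640/3 ≈ -1546.7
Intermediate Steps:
p = -⅔ (p = -7/6 + (-1*(-3))/6 = -7/6 + (⅙)*3 = -7/6 + ½ = -⅔ ≈ -0.66667)
(-49 - 31)*(p + 20) = (-49 - 31)*(-⅔ + 20) = -80*58/3 = -4640/3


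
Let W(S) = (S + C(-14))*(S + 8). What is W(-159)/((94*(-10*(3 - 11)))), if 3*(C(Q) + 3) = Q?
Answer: 3775/1128 ≈ 3.3466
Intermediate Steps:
C(Q) = -3 + Q/3
W(S) = (8 + S)*(-23/3 + S) (W(S) = (S + (-3 + (⅓)*(-14)))*(S + 8) = (S + (-3 - 14/3))*(8 + S) = (S - 23/3)*(8 + S) = (-23/3 + S)*(8 + S) = (8 + S)*(-23/3 + S))
W(-159)/((94*(-10*(3 - 11)))) = (-184/3 + (-159)² + (⅓)*(-159))/((94*(-10*(3 - 11)))) = (-184/3 + 25281 - 53)/((94*(-10*(-8)))) = 75500/(3*((94*80))) = (75500/3)/7520 = (75500/3)*(1/7520) = 3775/1128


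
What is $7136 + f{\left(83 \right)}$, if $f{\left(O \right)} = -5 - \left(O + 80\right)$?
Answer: $6968$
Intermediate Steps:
$f{\left(O \right)} = -85 - O$ ($f{\left(O \right)} = -5 - \left(80 + O\right) = -85 - O$)
$7136 + f{\left(83 \right)} = 7136 - 168 = 6968$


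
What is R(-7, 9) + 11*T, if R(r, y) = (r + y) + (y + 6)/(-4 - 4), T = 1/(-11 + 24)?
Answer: 101/104 ≈ 0.97115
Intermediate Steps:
T = 1/13 ≈ 0.076923
R(r, y) = -3/4 + r + 7*y/8 (R(r, y) = (r + y) + (6 + y)/(-8) = (r + y) + (6 + y)*(-1/8) = (r + y) + (-3/4 - y/8) = -3/4 + r + 7*y/8)
R(-7, 9) + 11*T = (-3/4 - 7 + (7/8)*9) + 11*(1/13) = (-3/4 - 7 + 63/8) + 11/13 = 1/8 + 11/13 = 101/104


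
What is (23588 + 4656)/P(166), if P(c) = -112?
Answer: -7061/28 ≈ -252.18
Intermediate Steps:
(23588 + 4656)/P(166) = (23588 + 4656)/(-112) = 28244*(-1/112) = -7061/28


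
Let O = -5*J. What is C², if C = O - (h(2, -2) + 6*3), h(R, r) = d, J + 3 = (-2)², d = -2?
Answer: 441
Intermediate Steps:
J = 1 (J = -3 + (-2)² = -3 + 4 = 1)
h(R, r) = -2
O = -5 (O = -5*1 = -5)
C = -21 (C = -5 - (-2 + 6*3) = -5 - (-2 + 18) = -5 - 1*16 = -5 - 16 = -21)
C² = (-21)² = 441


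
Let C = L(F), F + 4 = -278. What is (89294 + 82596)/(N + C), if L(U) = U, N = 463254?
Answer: 85945/231486 ≈ 0.37127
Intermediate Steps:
F = -282 (F = -4 - 278 = -282)
C = -282
(89294 + 82596)/(N + C) = (89294 + 82596)/(463254 - 282) = 171890/462972 = 171890*(1/462972) = 85945/231486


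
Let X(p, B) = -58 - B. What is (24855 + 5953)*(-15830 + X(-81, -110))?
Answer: -486088624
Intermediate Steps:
(24855 + 5953)*(-15830 + X(-81, -110)) = (24855 + 5953)*(-15830 + (-58 - 1*(-110))) = 30808*(-15830 + (-58 + 110)) = 30808*(-15830 + 52) = 30808*(-15778) = -486088624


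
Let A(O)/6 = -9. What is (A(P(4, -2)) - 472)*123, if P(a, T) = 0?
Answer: -64698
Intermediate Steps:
A(O) = -54 (A(O) = 6*(-9) = -54)
(A(P(4, -2)) - 472)*123 = (-54 - 472)*123 = -526*123 = -64698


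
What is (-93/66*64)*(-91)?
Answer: 90272/11 ≈ 8206.5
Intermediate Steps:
(-93/66*64)*(-91) = (-93*1/66*64)*(-91) = -31/22*64*(-91) = -992/11*(-91) = 90272/11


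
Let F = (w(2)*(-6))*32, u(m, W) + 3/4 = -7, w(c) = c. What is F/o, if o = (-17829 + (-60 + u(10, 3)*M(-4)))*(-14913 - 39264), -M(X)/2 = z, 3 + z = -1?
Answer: -128/324177109 ≈ -3.9485e-7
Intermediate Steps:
z = -4 (z = -3 - 1 = -4)
M(X) = 8 (M(X) = -2*(-4) = 8)
u(m, W) = -31/4 (u(m, W) = -¾ - 7 = -31/4)
F = -384 (F = (2*(-6))*32 = -12*32 = -384)
o = 972531327 (o = (-17829 + (-60 - 31/4*8))*(-14913 - 39264) = (-17829 + (-60 - 62))*(-54177) = (-17829 - 122)*(-54177) = -17951*(-54177) = 972531327)
F/o = -384/972531327 = -384*1/972531327 = -128/324177109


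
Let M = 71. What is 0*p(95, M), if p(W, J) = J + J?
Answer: 0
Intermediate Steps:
p(W, J) = 2*J
0*p(95, M) = 0*(2*71) = 0*142 = 0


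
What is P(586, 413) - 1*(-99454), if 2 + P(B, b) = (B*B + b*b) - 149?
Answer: 613268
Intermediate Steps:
P(B, b) = -151 + B² + b² (P(B, b) = -2 + ((B*B + b*b) - 149) = -2 + ((B² + b²) - 149) = -2 + (-149 + B² + b²) = -151 + B² + b²)
P(586, 413) - 1*(-99454) = (-151 + 586² + 413²) - 1*(-99454) = (-151 + 343396 + 170569) + 99454 = 513814 + 99454 = 613268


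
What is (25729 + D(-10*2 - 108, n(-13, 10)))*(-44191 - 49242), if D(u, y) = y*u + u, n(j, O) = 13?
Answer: -2236505721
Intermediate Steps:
D(u, y) = u + u*y (D(u, y) = u*y + u = u + u*y)
(25729 + D(-10*2 - 108, n(-13, 10)))*(-44191 - 49242) = (25729 + (-10*2 - 108)*(1 + 13))*(-44191 - 49242) = (25729 + (-20 - 108)*14)*(-93433) = (25729 - 128*14)*(-93433) = (25729 - 1792)*(-93433) = 23937*(-93433) = -2236505721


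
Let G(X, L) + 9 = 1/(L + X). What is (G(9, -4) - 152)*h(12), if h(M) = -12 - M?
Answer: 19296/5 ≈ 3859.2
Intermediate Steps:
G(X, L) = -9 + 1/(L + X)
(G(9, -4) - 152)*h(12) = ((1 - 9*(-4) - 9*9)/(-4 + 9) - 152)*(-12 - 1*12) = ((1 + 36 - 81)/5 - 152)*(-12 - 12) = ((1/5)*(-44) - 152)*(-24) = (-44/5 - 152)*(-24) = -804/5*(-24) = 19296/5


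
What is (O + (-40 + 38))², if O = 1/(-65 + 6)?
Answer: 14161/3481 ≈ 4.0681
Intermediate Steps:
O = -1/59 (O = 1/(-59) = -1/59 ≈ -0.016949)
(O + (-40 + 38))² = (-1/59 + (-40 + 38))² = (-1/59 - 2)² = (-119/59)² = 14161/3481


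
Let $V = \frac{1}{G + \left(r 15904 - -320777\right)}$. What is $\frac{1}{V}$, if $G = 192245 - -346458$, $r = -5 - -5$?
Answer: $859480$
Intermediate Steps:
$r = 0$ ($r = -5 + 5 = 0$)
$G = 538703$ ($G = 192245 + 346458 = 538703$)
$V = \frac{1}{859480}$ ($V = \frac{1}{538703 + \left(0 \cdot 15904 - -320777\right)} = \frac{1}{538703 + \left(0 + 320777\right)} = \frac{1}{538703 + 320777} = \frac{1}{859480} \approx 1.1635 \cdot 10^{-6}$)
$\frac{1}{V} = \frac{1}{\frac{1}{859480}} = 859480$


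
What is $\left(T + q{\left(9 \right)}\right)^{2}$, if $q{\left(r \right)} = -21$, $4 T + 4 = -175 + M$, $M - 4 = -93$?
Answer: $7744$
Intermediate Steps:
$M = -89$ ($M = 4 - 93 = -89$)
$T = -67$ ($T = -1 + \frac{-175 - 89}{4} = -1 + \frac{1}{4} \left(-264\right) = -1 - 66 = -67$)
$\left(T + q{\left(9 \right)}\right)^{2} = \left(-67 - 21\right)^{2} = \left(-88\right)^{2} = 7744$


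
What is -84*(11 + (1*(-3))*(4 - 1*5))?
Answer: -1176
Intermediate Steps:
-84*(11 + (1*(-3))*(4 - 1*5)) = -84*(11 - 3*(4 - 5)) = -84*(11 - 3*(-1)) = -84*(11 + 3) = -84*14 = -1176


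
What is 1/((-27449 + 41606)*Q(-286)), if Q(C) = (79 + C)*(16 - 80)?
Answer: 1/187551936 ≈ 5.3319e-9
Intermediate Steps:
Q(C) = -5056 - 64*C (Q(C) = (79 + C)*(-64) = -5056 - 64*C)
1/((-27449 + 41606)*Q(-286)) = 1/((-27449 + 41606)*(-5056 - 64*(-286))) = 1/(14157*(-5056 + 18304)) = (1/14157)/13248 = (1/14157)*(1/13248) = 1/187551936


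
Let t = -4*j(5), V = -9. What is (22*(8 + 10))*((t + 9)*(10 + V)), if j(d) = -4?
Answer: 9900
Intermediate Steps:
t = 16 (t = -4*(-4) = 16)
(22*(8 + 10))*((t + 9)*(10 + V)) = (22*(8 + 10))*((16 + 9)*(10 - 9)) = (22*18)*(25*1) = 396*25 = 9900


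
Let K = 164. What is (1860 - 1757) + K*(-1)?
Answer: -61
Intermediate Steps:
(1860 - 1757) + K*(-1) = (1860 - 1757) + 164*(-1) = 103 - 164 = -61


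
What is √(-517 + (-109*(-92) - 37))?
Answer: √9474 ≈ 97.334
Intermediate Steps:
√(-517 + (-109*(-92) - 37)) = √(-517 + (10028 - 37)) = √(-517 + 9991) = √9474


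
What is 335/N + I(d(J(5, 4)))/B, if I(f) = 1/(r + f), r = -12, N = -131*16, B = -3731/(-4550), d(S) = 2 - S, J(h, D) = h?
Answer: -62165/257808 ≈ -0.24113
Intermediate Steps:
B = 41/50 (B = -3731*(-1/4550) = 41/50 ≈ 0.82000)
N = -2096
I(f) = 1/(-12 + f)
335/N + I(d(J(5, 4)))/B = 335/(-2096) + 1/((-12 + (2 - 1*5))*(41/50)) = 335*(-1/2096) + (50/41)/(-12 + (2 - 5)) = -335/2096 + (50/41)/(-12 - 3) = -335/2096 + (50/41)/(-15) = -335/2096 - 1/15*50/41 = -335/2096 - 10/123 = -62165/257808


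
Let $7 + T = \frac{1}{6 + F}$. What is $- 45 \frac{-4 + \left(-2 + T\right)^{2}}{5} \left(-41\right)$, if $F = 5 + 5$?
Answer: $\frac{7167825}{256} \approx 27999.0$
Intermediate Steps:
$F = 10$
$T = - \frac{111}{16}$ ($T = -7 + \frac{1}{6 + 10} = -7 + \frac{1}{16} = - \frac{111}{16} \approx -6.9375$)
$- 45 \frac{-4 + \left(-2 + T\right)^{2}}{5} \left(-41\right) = - 45 \frac{-4 + \left(-2 - \frac{111}{16}\right)^{2}}{5} \left(-41\right) = - 45 \left(-4 + \left(- \frac{143}{16}\right)^{2}\right) \frac{1}{5} \left(-41\right) = - 45 \left(-4 + \frac{20449}{256}\right) \frac{1}{5} \left(-41\right) = - 45 \cdot \frac{19425}{256} \cdot \frac{1}{5} \left(-41\right) = \left(-45\right) \frac{3885}{256} \left(-41\right) = \left(- \frac{174825}{256}\right) \left(-41\right) = \frac{7167825}{256}$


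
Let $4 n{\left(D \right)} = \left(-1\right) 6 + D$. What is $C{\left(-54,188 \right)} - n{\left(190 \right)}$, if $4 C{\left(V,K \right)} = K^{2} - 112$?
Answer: $8762$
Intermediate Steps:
$C{\left(V,K \right)} = -28 + \frac{K^{2}}{4}$ ($C{\left(V,K \right)} = \frac{K^{2} - 112}{4} = \frac{-112 + K^{2}}{4} = -28 + \frac{K^{2}}{4}$)
$n{\left(D \right)} = - \frac{3}{2} + \frac{D}{4}$ ($n{\left(D \right)} = \frac{\left(-1\right) 6 + D}{4} = \frac{-6 + D}{4} = - \frac{3}{2} + \frac{D}{4}$)
$C{\left(-54,188 \right)} - n{\left(190 \right)} = \left(-28 + \frac{188^{2}}{4}\right) - \left(- \frac{3}{2} + \frac{1}{4} \cdot 190\right) = \left(-28 + \frac{1}{4} \cdot 35344\right) - \left(- \frac{3}{2} + \frac{95}{2}\right) = \left(-28 + 8836\right) - 46 = 8808 - 46 = 8762$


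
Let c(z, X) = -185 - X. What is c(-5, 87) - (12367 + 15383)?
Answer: -28022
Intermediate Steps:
c(-5, 87) - (12367 + 15383) = (-185 - 1*87) - (12367 + 15383) = (-185 - 87) - 1*27750 = -272 - 27750 = -28022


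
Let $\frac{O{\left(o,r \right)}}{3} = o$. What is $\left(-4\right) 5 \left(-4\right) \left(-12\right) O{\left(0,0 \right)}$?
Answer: $0$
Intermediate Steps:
$O{\left(o,r \right)} = 3 o$
$\left(-4\right) 5 \left(-4\right) \left(-12\right) O{\left(0,0 \right)} = \left(-4\right) 5 \left(-4\right) \left(-12\right) 3 \cdot 0 = \left(-20\right) \left(-4\right) \left(-12\right) 0 = 80 \left(-12\right) 0 = \left(-960\right) 0 = 0$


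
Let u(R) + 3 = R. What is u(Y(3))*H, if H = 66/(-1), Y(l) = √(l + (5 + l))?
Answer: 198 - 66*√11 ≈ -20.897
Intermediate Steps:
Y(l) = √(5 + 2*l)
H = -66 (H = 66*(-1) = -66)
u(R) = -3 + R
u(Y(3))*H = (-3 + √(5 + 2*3))*(-66) = (-3 + √(5 + 6))*(-66) = (-3 + √11)*(-66) = 198 - 66*√11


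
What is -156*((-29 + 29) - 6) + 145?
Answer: 1081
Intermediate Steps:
-156*((-29 + 29) - 6) + 145 = -156*(0 - 6) + 145 = -156*(-6) + 145 = 936 + 145 = 1081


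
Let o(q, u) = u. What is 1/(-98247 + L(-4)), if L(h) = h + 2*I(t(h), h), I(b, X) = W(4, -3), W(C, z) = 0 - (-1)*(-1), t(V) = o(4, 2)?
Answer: -1/98253 ≈ -1.0178e-5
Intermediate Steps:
t(V) = 2
W(C, z) = -1 (W(C, z) = 0 - 1*1 = 0 - 1 = -1)
I(b, X) = -1
L(h) = -2 + h (L(h) = h + 2*(-1) = h - 2 = -2 + h)
1/(-98247 + L(-4)) = 1/(-98247 + (-2 - 4)) = 1/(-98247 - 6) = 1/(-98253) = -1/98253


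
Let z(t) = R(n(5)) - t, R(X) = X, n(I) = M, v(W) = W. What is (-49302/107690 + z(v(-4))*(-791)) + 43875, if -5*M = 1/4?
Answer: 159577361/3916 ≈ 40750.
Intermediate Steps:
M = -1/20 (M = -1/5/4 = -1/5*1/4 = -1/20 ≈ -0.050000)
n(I) = -1/20
z(t) = -1/20 - t
(-49302/107690 + z(v(-4))*(-791)) + 43875 = (-49302/107690 + (-1/20 - 1*(-4))*(-791)) + 43875 = (-49302*1/107690 + (-1/20 + 4)*(-791)) + 43875 = (-2241/4895 + (79/20)*(-791)) + 43875 = (-2241/4895 - 62489/20) + 43875 = -12237139/3916 + 43875 = 159577361/3916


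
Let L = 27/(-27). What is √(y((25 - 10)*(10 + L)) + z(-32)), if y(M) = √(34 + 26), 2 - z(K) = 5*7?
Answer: √(-33 + 2*√15) ≈ 5.0253*I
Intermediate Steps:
z(K) = -33 (z(K) = 2 - 5*7 = 2 - 1*35 = 2 - 35 = -33)
L = -1 (L = 27*(-1/27) = -1)
y(M) = 2*√15 (y(M) = √60 = 2*√15)
√(y((25 - 10)*(10 + L)) + z(-32)) = √(2*√15 - 33) = √(-33 + 2*√15)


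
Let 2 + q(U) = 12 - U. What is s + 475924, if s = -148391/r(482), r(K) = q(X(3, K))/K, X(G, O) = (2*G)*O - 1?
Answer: 1442661506/2881 ≈ 5.0075e+5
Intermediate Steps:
X(G, O) = -1 + 2*G*O (X(G, O) = 2*G*O - 1 = -1 + 2*G*O)
q(U) = 10 - U (q(U) = -2 + (12 - U) = 10 - U)
r(K) = (11 - 6*K)/K (r(K) = (10 - (-1 + 2*3*K))/K = (10 - (-1 + 6*K))/K = (10 + (1 - 6*K))/K = (11 - 6*K)/K)
s = 71524462/2881 (s = -148391/(-6 + 11/482) = -148391/(-2881/482) = -148391*(-482/2881) = 71524462/2881 ≈ 24826.)
s + 475924 = 71524462/2881 + 475924 = 1442661506/2881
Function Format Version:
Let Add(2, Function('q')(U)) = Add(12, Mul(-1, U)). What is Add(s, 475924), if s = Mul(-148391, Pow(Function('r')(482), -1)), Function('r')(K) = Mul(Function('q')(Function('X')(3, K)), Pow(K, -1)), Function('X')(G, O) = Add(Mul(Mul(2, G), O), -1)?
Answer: Rational(1442661506, 2881) ≈ 5.0075e+5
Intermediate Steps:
Function('X')(G, O) = Add(-1, Mul(2, G, O)) (Function('X')(G, O) = Add(Mul(2, G, O), -1) = Add(-1, Mul(2, G, O)))
Function('q')(U) = Add(10, Mul(-1, U)) (Function('q')(U) = Add(-2, Add(12, Mul(-1, U))) = Add(10, Mul(-1, U)))
Function('r')(K) = Mul(Pow(K, -1), Add(11, Mul(-6, K))) (Function('r')(K) = Mul(Add(10, Mul(-1, Add(-1, Mul(2, 3, K)))), Pow(K, -1)) = Mul(Add(10, Mul(-1, Add(-1, Mul(6, K)))), Pow(K, -1)) = Mul(Add(10, Add(1, Mul(-6, K))), Pow(K, -1)) = Mul(Add(11, Mul(-6, K)), Pow(K, -1)) = Mul(Pow(K, -1), Add(11, Mul(-6, K))))
s = Rational(71524462, 2881) (s = Mul(-148391, Pow(Add(-6, Mul(11, Pow(482, -1))), -1)) = Mul(-148391, Pow(Add(-6, Mul(11, Rational(1, 482))), -1)) = Mul(-148391, Pow(Add(-6, Rational(11, 482)), -1)) = Mul(-148391, Pow(Rational(-2881, 482), -1)) = Mul(-148391, Rational(-482, 2881)) = Rational(71524462, 2881) ≈ 24826.)
Add(s, 475924) = Add(Rational(71524462, 2881), 475924) = Rational(1442661506, 2881)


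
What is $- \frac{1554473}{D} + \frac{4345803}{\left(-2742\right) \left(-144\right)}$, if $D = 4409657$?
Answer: $\frac{2061080007163}{193460471904} \approx 10.654$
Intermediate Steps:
$- \frac{1554473}{D} + \frac{4345803}{\left(-2742\right) \left(-144\right)} = - \frac{1554473}{4409657} + \frac{4345803}{\left(-2742\right) \left(-144\right)} = \left(-1554473\right) \frac{1}{4409657} + \frac{4345803}{394848} = - \frac{1554473}{4409657} + 4345803 \cdot \frac{1}{394848} = - \frac{1554473}{4409657} + \frac{482867}{43872} = \frac{2061080007163}{193460471904}$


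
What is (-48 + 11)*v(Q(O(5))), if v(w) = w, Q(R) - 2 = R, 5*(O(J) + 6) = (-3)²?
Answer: 407/5 ≈ 81.400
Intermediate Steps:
O(J) = -21/5 (O(J) = -6 + (⅕)*(-3)² = -6 + (⅕)*9 = -6 + 9/5 = -21/5)
Q(R) = 2 + R
(-48 + 11)*v(Q(O(5))) = (-48 + 11)*(2 - 21/5) = -37*(-11/5) = 407/5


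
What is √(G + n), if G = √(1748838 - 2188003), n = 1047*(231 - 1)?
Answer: √(240810 + I*√439165) ≈ 490.72 + 0.6752*I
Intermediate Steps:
n = 240810 (n = 1047*230 = 240810)
G = I*√439165 (G = √(-439165) = I*√439165 ≈ 662.7*I)
√(G + n) = √(I*√439165 + 240810) = √(240810 + I*√439165)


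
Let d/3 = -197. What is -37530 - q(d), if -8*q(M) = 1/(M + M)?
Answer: -354883681/9456 ≈ -37530.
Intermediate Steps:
d = -591 (d = 3*(-197) = -591)
q(M) = -1/(16*M) (q(M) = -1/(8*(M + M)) = -1/(2*M)/8 = -1/(16*M))
-37530 - q(d) = -37530 - (-1)/(16*(-591)) = -37530 - (-1)*(-1)/(16*591) = -37530 - 1*1/9456 = -37530 - 1/9456 = -354883681/9456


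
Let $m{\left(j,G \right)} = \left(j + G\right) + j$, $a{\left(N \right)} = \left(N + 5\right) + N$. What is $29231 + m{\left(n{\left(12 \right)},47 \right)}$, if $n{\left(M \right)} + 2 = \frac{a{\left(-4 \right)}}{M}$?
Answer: $\frac{58547}{2} \approx 29274.0$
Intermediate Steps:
$a{\left(N \right)} = 5 + 2 N$ ($a{\left(N \right)} = \left(5 + N\right) + N = 5 + 2 N$)
$n{\left(M \right)} = -2 - \frac{3}{M}$ ($n{\left(M \right)} = -2 + \frac{5 + 2 \left(-4\right)}{M} = -2 + \frac{5 - 8}{M} = -2 - \frac{3}{M}$)
$m{\left(j,G \right)} = G + 2 j$ ($m{\left(j,G \right)} = \left(G + j\right) + j = G + 2 j$)
$29231 + m{\left(n{\left(12 \right)},47 \right)} = 29231 + \left(47 + 2 \left(-2 - \frac{3}{12}\right)\right) = 29231 + \left(47 + 2 \left(-2 - \frac{1}{4}\right)\right) = 29231 + \left(47 + 2 \left(- \frac{9}{4}\right)\right) = 29231 + \left(47 - \frac{9}{2}\right) = 29231 + \frac{85}{2} = \frac{58547}{2}$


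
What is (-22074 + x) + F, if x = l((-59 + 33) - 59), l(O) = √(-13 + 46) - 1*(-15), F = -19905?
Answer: -41964 + √33 ≈ -41958.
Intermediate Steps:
l(O) = 15 + √33 (l(O) = √33 + 15 = 15 + √33)
x = 15 + √33 ≈ 20.745
(-22074 + x) + F = (-22074 + (15 + √33)) - 19905 = (-22059 + √33) - 19905 = -41964 + √33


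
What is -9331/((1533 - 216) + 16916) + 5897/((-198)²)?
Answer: -258292523/714806532 ≈ -0.36135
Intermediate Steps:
-9331/((1533 - 216) + 16916) + 5897/((-198)²) = -9331/(1317 + 16916) + 5897/39204 = -9331/18233 + 5897*(1/39204) = -9331*1/18233 + 5897/39204 = -9331/18233 + 5897/39204 = -258292523/714806532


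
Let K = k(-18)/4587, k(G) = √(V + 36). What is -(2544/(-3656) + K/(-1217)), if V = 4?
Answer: 318/457 + 2*√10/5582379 ≈ 0.69584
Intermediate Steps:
k(G) = 2*√10 (k(G) = √(4 + 36) = √40 = 2*√10)
K = 2*√10/4587 (K = (2*√10)/4587 = (2*√10)*(1/4587) = 2*√10/4587 ≈ 0.0013788)
-(2544/(-3656) + K/(-1217)) = -(2544/(-3656) + (2*√10/4587)/(-1217)) = -(2544*(-1/3656) + (2*√10/4587)*(-1/1217)) = -(-318/457 - 2*√10/5582379) = 318/457 + 2*√10/5582379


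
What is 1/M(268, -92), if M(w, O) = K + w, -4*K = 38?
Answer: 2/517 ≈ 0.0038685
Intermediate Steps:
K = -19/2 (K = -¼*38 = -19/2 ≈ -9.5000)
M(w, O) = -19/2 + w
1/M(268, -92) = 1/(-19/2 + 268) = 1/(517/2) = 2/517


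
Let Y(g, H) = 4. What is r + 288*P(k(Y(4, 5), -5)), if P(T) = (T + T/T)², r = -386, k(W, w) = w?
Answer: 4222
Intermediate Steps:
P(T) = (1 + T)² (P(T) = (T + 1)² = (1 + T)²)
r + 288*P(k(Y(4, 5), -5)) = -386 + 288*(1 - 5)² = -386 + 288*(-4)² = -386 + 288*16 = -386 + 4608 = 4222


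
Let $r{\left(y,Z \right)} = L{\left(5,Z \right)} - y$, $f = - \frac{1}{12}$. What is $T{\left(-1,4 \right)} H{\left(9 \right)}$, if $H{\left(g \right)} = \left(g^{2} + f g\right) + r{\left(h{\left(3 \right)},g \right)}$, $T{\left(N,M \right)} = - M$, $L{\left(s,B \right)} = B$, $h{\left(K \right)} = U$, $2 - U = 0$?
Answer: $-349$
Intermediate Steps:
$U = 2$ ($U = 2 - 0 = 2 + 0 = 2$)
$h{\left(K \right)} = 2$
$f = - \frac{1}{12}$ ($f = \left(-1\right) \frac{1}{12} = - \frac{1}{12} \approx -0.083333$)
$r{\left(y,Z \right)} = Z - y$
$H{\left(g \right)} = -2 + g^{2} + \frac{11 g}{12}$ ($H{\left(g \right)} = \left(g^{2} - \frac{g}{12}\right) + \left(g - 2\right) = \left(g^{2} - \frac{g}{12}\right) + \left(-2 + g\right) = -2 + g^{2} + \frac{11 g}{12}$)
$T{\left(-1,4 \right)} H{\left(9 \right)} = \left(-1\right) 4 \left(-2 + 9^{2} + \frac{11}{12} \cdot 9\right) = - 4 \left(-2 + 81 + \frac{33}{4}\right) = \left(-4\right) \frac{349}{4} = -349$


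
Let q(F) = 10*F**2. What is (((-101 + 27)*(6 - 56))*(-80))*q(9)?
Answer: -239760000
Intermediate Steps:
(((-101 + 27)*(6 - 56))*(-80))*q(9) = (((-101 + 27)*(6 - 56))*(-80))*(10*9**2) = (-74*(-50)*(-80))*(10*81) = (3700*(-80))*810 = -296000*810 = -239760000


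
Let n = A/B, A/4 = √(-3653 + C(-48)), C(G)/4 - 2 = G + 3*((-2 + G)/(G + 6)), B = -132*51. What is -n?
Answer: I*√187313/11781 ≈ 0.036737*I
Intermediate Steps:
B = -6732
C(G) = 8 + 4*G + 12*(-2 + G)/(6 + G) (C(G) = 8 + 4*(G + 3*((-2 + G)/(G + 6))) = 8 + 4*(G + 3*((-2 + G)/(6 + G))) = 8 + 4*(G + 3*(-2 + G)/(6 + G)) = 8 + (4*G + 12*(-2 + G)/(6 + G)) = 8 + 4*G + 12*(-2 + G)/(6 + G))
A = 4*I*√187313/7 (A = 4*√(-3653 + 4*(6 + (-48)² + 11*(-48))/(6 - 48)) = 4*√(-3653 + 4*(6 + 2304 - 528)/(-42)) = 4*√(-3653 + 4*(-1/42)*1782) = 4*√(-3653 - 1188/7) = 4*√(-26759/7) = 4*(I*√187313/7) = 4*I*√187313/7 ≈ 247.31*I)
n = -I*√187313/11781 (n = (4*I*√187313/7)/(-6732) = (4*I*√187313/7)*(-1/6732) = -I*√187313/11781 ≈ -0.036737*I)
-n = -(-1)*I*√187313/11781 = I*√187313/11781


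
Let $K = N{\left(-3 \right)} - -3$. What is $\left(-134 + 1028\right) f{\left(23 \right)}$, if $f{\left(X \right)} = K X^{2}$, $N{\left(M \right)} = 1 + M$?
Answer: $472926$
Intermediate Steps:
$K = 1$ ($K = \left(1 - 3\right) - -3 = -2 + 3 = 1$)
$f{\left(X \right)} = X^{2}$ ($f{\left(X \right)} = 1 X^{2} = X^{2}$)
$\left(-134 + 1028\right) f{\left(23 \right)} = \left(-134 + 1028\right) 23^{2} = 894 \cdot 529 = 472926$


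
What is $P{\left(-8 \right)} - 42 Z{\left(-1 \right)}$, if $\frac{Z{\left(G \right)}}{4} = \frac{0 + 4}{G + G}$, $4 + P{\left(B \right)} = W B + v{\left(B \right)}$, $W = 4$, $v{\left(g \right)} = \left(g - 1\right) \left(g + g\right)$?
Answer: $444$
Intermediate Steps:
$v{\left(g \right)} = 2 g \left(-1 + g\right)$ ($v{\left(g \right)} = \left(-1 + g\right) 2 g = 2 g \left(-1 + g\right)$)
$P{\left(B \right)} = -4 + 4 B + 2 B \left(-1 + B\right)$ ($P{\left(B \right)} = -4 + \left(4 B + 2 B \left(-1 + B\right)\right) = -4 + 4 B + 2 B \left(-1 + B\right)$)
$Z{\left(G \right)} = \frac{8}{G}$ ($Z{\left(G \right)} = 4 \frac{0 + 4}{G + G} = 4 \frac{4}{2 G} = 4 \cdot 4 \frac{1}{2 G} = 4 \frac{2}{G} = \frac{8}{G}$)
$P{\left(-8 \right)} - 42 Z{\left(-1 \right)} = \left(-4 + 2 \left(-8\right) + 2 \left(-8\right)^{2}\right) - 42 \frac{8}{-1} = \left(-4 - 16 + 2 \cdot 64\right) - 42 \cdot 8 \left(-1\right) = \left(-4 - 16 + 128\right) - -336 = 108 + 336 = 444$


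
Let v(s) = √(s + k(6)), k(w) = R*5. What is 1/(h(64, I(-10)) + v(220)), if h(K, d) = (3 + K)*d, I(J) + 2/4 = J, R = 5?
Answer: -402/282667 - 4*√5/282667 ≈ -0.0014538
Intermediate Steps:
I(J) = -½ + J
k(w) = 25 (k(w) = 5*5 = 25)
h(K, d) = d*(3 + K)
v(s) = √(25 + s) (v(s) = √(s + 25) = √(25 + s))
1/(h(64, I(-10)) + v(220)) = 1/((-½ - 10)*(3 + 64) + √(25 + 220)) = 1/(-21/2*67 + √245) = 1/(-1407/2 + 7*√5)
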